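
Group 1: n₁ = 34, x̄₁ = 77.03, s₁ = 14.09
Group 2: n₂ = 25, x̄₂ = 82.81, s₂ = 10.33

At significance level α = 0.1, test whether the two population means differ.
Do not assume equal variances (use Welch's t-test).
Welch's two-sample t-test:
H₀: μ₁ = μ₂
H₁: μ₁ ≠ μ₂
s₁²/n₁ = 14.09²/34 = 5.8391,  s₂²/n₂ = 10.33²/25 = 4.2684
SE = √(s₁²/n₁ + s₂²/n₂) = √(5.8391 + 4.2684) = 3.1792
df (Welch-Satterthwaite) = (s₁²/n₁ + s₂²/n₂)² / [(s₁²/n₁)²/(n₁-1) + (s₂²/n₂)²/(n₂-1)] ≈ 57.00
t = (x̄₁ - x̄₂) / SE = (77.03 - 82.81) / 3.1792 = -5.78 / 3.1792 = -1.818
p-value = 0.0743

Since p-value < α = 0.1, we reject H₀.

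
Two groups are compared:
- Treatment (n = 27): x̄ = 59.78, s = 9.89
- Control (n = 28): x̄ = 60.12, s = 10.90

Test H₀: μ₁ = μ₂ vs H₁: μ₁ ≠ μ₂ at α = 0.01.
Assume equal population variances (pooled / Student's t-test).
Student's two-sample t-test (equal variances):
H₀: μ₁ = μ₂
H₁: μ₁ ≠ μ₂
df = n₁ + n₂ - 2 = 53
Pooled variance s_p² = [(n₁-1)s₁² + (n₂-1)s₂²] / (n₁ + n₂ - 2) = [(26)(9.89²) + (27)(10.90²)] / 53 = 108.5091
SE = √(s_p²(1/n₁ + 1/n₂)) = √(108.5091 × (1/27 + 1/28)) = 2.8097
t = (x̄₁ - x̄₂) / SE = (59.78 - 60.12) / 2.8097 = -0.34 / 2.8097 = -0.121
p-value = 0.9041

Since p-value > α = 0.01, we fail to reject H₀.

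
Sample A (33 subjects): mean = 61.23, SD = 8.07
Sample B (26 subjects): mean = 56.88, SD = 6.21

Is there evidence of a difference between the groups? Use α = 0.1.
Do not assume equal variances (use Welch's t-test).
Welch's two-sample t-test:
H₀: μ₁ = μ₂
H₁: μ₁ ≠ μ₂
s₁²/n₁ = 8.07²/33 = 1.9735,  s₂²/n₂ = 6.21²/26 = 1.4832
SE = √(s₁²/n₁ + s₂²/n₂) = √(1.9735 + 1.4832) = 1.8592
df (Welch-Satterthwaite) = (s₁²/n₁ + s₂²/n₂)² / [(s₁²/n₁)²/(n₁-1) + (s₂²/n₂)²/(n₂-1)] ≈ 56.98
t = (x̄₁ - x̄₂) / SE = (61.23 - 56.88) / 1.8592 = 4.35 / 1.8592 = 2.340
p-value = 0.0228

Since p-value < α = 0.1, we reject H₀.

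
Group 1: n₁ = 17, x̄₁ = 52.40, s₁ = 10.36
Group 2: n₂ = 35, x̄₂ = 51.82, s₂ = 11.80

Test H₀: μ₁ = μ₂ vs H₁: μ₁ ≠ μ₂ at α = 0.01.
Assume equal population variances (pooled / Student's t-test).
Student's two-sample t-test (equal variances):
H₀: μ₁ = μ₂
H₁: μ₁ ≠ μ₂
df = n₁ + n₂ - 2 = 50
Pooled variance s_p² = [(n₁-1)s₁² + (n₂-1)s₂²] / (n₁ + n₂ - 2) = [(16)(10.36²) + (34)(11.80²)] / 50 = 129.0287
SE = √(s_p²(1/n₁ + 1/n₂)) = √(129.0287 × (1/17 + 1/35)) = 3.3580
t = (x̄₁ - x̄₂) / SE = (52.40 - 51.82) / 3.3580 = 0.58 / 3.3580 = 0.173
p-value = 0.8636

Since p-value > α = 0.01, we fail to reject H₀.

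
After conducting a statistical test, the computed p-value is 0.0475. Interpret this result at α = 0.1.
Since p = 0.0475 < α = 0.1, reject H₀.
There is sufficient evidence to reject the null hypothesis; the result is statistically significant at the 0.1 level.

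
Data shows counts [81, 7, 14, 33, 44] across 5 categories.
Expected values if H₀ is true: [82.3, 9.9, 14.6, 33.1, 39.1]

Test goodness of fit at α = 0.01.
Chi-square goodness of fit test:
H₀: observed counts match expected distribution
H₁: observed counts differ from expected distribution
df = k - 1 = 4
χ² = Σ(O - E)²/E
   = (81 - 82.3)²/82.3 + (7 - 9.9)²/9.9 + (14 - 14.6)²/14.6 + (33 - 33.1)²/33.1 + (44 - 39.1)²/39.1
   = 0.021 + 0.849 + 0.025 + 0.000 + 0.614
   = 1.51
p-value = 0.8250

Since p-value > α = 0.01, we fail to reject H₀.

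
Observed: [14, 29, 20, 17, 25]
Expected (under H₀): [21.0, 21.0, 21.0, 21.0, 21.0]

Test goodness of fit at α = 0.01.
Chi-square goodness of fit test:
H₀: observed counts match expected distribution
H₁: observed counts differ from expected distribution
df = k - 1 = 4
χ² = Σ(O - E)²/E
   = (14 - 21.0)²/21.0 + (29 - 21.0)²/21.0 + (20 - 21.0)²/21.0 + (17 - 21.0)²/21.0 + (25 - 21.0)²/21.0
   = 2.333 + 3.048 + 0.048 + 0.762 + 0.762
   = 6.95
p-value = 0.1384

Since p-value > α = 0.01, we fail to reject H₀.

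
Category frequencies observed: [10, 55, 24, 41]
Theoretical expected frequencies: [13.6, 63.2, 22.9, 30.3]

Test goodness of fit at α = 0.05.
Chi-square goodness of fit test:
H₀: observed counts match expected distribution
H₁: observed counts differ from expected distribution
df = k - 1 = 3
χ² = Σ(O - E)²/E
   = (10 - 13.6)²/13.6 + (55 - 63.2)²/63.2 + (24 - 22.9)²/22.9 + (41 - 30.3)²/30.3
   = 0.953 + 1.064 + 0.053 + 3.779
   = 5.85
p-value = 0.1192

Since p-value > α = 0.05, we fail to reject H₀.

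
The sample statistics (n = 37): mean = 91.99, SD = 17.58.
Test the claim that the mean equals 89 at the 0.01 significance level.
One-sample t-test:
H₀: μ = 89
H₁: μ ≠ 89
df = n - 1 = 36
t = (x̄ - μ₀) / (s/√n) = (91.99 - 89) / (17.58/√37) = 1.035
p-value = 0.3078

Since p-value > α = 0.01, we fail to reject H₀.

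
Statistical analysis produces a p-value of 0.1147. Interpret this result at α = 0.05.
Since p = 0.1147 > α = 0.05, fail to reject H₀.
There is insufficient evidence to reject the null hypothesis; the result is not statistically significant at the 0.05 level.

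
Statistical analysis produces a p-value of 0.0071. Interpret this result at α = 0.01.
Since p = 0.0071 < α = 0.01, reject H₀.
There is sufficient evidence to reject the null hypothesis; the result is statistically significant at the 0.01 level.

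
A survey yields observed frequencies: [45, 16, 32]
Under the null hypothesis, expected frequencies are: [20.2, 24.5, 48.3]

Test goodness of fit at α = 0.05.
Chi-square goodness of fit test:
H₀: observed counts match expected distribution
H₁: observed counts differ from expected distribution
df = k - 1 = 2
χ² = Σ(O - E)²/E
   = (45 - 20.2)²/20.2 + (16 - 24.5)²/24.5 + (32 - 48.3)²/48.3
   = 30.448 + 2.949 + 5.501
   = 38.90
p-value < 0.0001

Since p-value < α = 0.05, we reject H₀.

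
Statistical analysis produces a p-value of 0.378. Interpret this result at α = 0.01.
Since p = 0.378 > α = 0.01, fail to reject H₀.
There is insufficient evidence to reject the null hypothesis; the result is not statistically significant at the 0.01 level.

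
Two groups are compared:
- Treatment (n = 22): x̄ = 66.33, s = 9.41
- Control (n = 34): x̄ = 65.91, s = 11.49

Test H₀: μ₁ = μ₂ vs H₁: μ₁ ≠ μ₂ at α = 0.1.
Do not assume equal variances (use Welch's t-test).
Welch's two-sample t-test:
H₀: μ₁ = μ₂
H₁: μ₁ ≠ μ₂
s₁²/n₁ = 9.41²/22 = 4.0249,  s₂²/n₂ = 11.49²/34 = 3.8829
SE = √(s₁²/n₁ + s₂²/n₂) = √(4.0249 + 3.8829) = 2.8121
df (Welch-Satterthwaite) = (s₁²/n₁ + s₂²/n₂)² / [(s₁²/n₁)²/(n₁-1) + (s₂²/n₂)²/(n₂-1)] ≈ 50.91
t = (x̄₁ - x̄₂) / SE = (66.33 - 65.91) / 2.8121 = 0.42 / 2.8121 = 0.149
p-value = 0.8819

Since p-value > α = 0.1, we fail to reject H₀.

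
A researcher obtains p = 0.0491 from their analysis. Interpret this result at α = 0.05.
Since p = 0.0491 < α = 0.05, reject H₀.
There is sufficient evidence to reject the null hypothesis; the result is statistically significant at the 0.05 level.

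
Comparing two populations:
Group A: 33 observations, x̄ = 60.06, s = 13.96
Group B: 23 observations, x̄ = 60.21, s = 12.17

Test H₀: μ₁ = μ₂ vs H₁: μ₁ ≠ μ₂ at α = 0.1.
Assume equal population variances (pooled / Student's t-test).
Student's two-sample t-test (equal variances):
H₀: μ₁ = μ₂
H₁: μ₁ ≠ μ₂
df = n₁ + n₂ - 2 = 54
Pooled variance s_p² = [(n₁-1)s₁² + (n₂-1)s₂²] / (n₁ + n₂ - 2) = [(32)(13.96²) + (22)(12.17²)] / 54 = 175.8261
SE = √(s_p²(1/n₁ + 1/n₂)) = √(175.8261 × (1/33 + 1/23)) = 3.6018
t = (x̄₁ - x̄₂) / SE = (60.06 - 60.21) / 3.6018 = -0.15 / 3.6018 = -0.042
p-value = 0.9669

Since p-value > α = 0.1, we fail to reject H₀.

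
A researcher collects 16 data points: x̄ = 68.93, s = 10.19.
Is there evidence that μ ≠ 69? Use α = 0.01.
One-sample t-test:
H₀: μ = 69
H₁: μ ≠ 69
df = n - 1 = 15
t = (x̄ - μ₀) / (s/√n) = (68.93 - 69) / (10.19/√16) = -0.027
p-value = 0.9784

Since p-value > α = 0.01, we fail to reject H₀.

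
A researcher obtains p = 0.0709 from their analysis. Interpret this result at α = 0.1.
Since p = 0.0709 < α = 0.1, reject H₀.
There is sufficient evidence to reject the null hypothesis; the result is statistically significant at the 0.1 level.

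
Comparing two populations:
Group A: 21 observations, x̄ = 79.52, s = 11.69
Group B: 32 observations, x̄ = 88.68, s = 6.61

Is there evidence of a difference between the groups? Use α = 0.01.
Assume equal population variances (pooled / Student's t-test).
Student's two-sample t-test (equal variances):
H₀: μ₁ = μ₂
H₁: μ₁ ≠ μ₂
df = n₁ + n₂ - 2 = 51
Pooled variance s_p² = [(n₁-1)s₁² + (n₂-1)s₂²] / (n₁ + n₂ - 2) = [(20)(11.69²) + (31)(6.61²)] / 51 = 80.1486
SE = √(s_p²(1/n₁ + 1/n₂)) = √(80.1486 × (1/21 + 1/32)) = 2.5142
t = (x̄₁ - x̄₂) / SE = (79.52 - 88.68) / 2.5142 = -9.16 / 2.5142 = -3.643
p-value = 0.0006

Since p-value < α = 0.01, we reject H₀.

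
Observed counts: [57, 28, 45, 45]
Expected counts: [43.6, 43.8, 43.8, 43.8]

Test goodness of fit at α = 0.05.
Chi-square goodness of fit test:
H₀: observed counts match expected distribution
H₁: observed counts differ from expected distribution
df = k - 1 = 3
χ² = Σ(O - E)²/E
   = (57 - 43.6)²/43.6 + (28 - 43.8)²/43.8 + (45 - 43.8)²/43.8 + (45 - 43.8)²/43.8
   = 4.118 + 5.700 + 0.033 + 0.033
   = 9.88
p-value = 0.0196

Since p-value < α = 0.05, we reject H₀.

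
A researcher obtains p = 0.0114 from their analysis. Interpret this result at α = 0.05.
Since p = 0.0114 < α = 0.05, reject H₀.
There is sufficient evidence to reject the null hypothesis; the result is statistically significant at the 0.05 level.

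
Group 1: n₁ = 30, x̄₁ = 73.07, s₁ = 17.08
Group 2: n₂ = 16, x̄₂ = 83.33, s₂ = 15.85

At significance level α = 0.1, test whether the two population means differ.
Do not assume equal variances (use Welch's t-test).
Welch's two-sample t-test:
H₀: μ₁ = μ₂
H₁: μ₁ ≠ μ₂
s₁²/n₁ = 17.08²/30 = 9.7242,  s₂²/n₂ = 15.85²/16 = 15.7014
SE = √(s₁²/n₁ + s₂²/n₂) = √(9.7242 + 15.7014) = 5.0424
df (Welch-Satterthwaite) = (s₁²/n₁ + s₂²/n₂)² / [(s₁²/n₁)²/(n₁-1) + (s₂²/n₂)²/(n₂-1)] ≈ 32.82
t = (x̄₁ - x̄₂) / SE = (73.07 - 83.33) / 5.0424 = -10.26 / 5.0424 = -2.035
p-value = 0.0500

Since p-value < α = 0.1, we reject H₀.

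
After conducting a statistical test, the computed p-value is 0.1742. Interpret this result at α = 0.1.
Since p = 0.1742 > α = 0.1, fail to reject H₀.
There is insufficient evidence to reject the null hypothesis; the result is not statistically significant at the 0.1 level.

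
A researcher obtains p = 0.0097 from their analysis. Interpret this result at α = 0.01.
Since p = 0.0097 < α = 0.01, reject H₀.
There is sufficient evidence to reject the null hypothesis; the result is statistically significant at the 0.01 level.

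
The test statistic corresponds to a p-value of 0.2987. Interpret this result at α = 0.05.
Since p = 0.2987 > α = 0.05, fail to reject H₀.
There is insufficient evidence to reject the null hypothesis; the result is not statistically significant at the 0.05 level.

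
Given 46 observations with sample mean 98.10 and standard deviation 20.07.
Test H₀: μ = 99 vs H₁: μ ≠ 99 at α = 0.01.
One-sample t-test:
H₀: μ = 99
H₁: μ ≠ 99
df = n - 1 = 45
t = (x̄ - μ₀) / (s/√n) = (98.10 - 99) / (20.07/√46) = -0.304
p-value = 0.7624

Since p-value > α = 0.01, we fail to reject H₀.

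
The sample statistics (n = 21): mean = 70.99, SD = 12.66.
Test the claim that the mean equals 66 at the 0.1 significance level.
One-sample t-test:
H₀: μ = 66
H₁: μ ≠ 66
df = n - 1 = 20
t = (x̄ - μ₀) / (s/√n) = (70.99 - 66) / (12.66/√21) = 1.806
p-value = 0.0860

Since p-value < α = 0.1, we reject H₀.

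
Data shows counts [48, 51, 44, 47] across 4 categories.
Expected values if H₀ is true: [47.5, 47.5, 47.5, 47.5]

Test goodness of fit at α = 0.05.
Chi-square goodness of fit test:
H₀: observed counts match expected distribution
H₁: observed counts differ from expected distribution
df = k - 1 = 3
χ² = Σ(O - E)²/E
   = (48 - 47.5)²/47.5 + (51 - 47.5)²/47.5 + (44 - 47.5)²/47.5 + (47 - 47.5)²/47.5
   = 0.005 + 0.258 + 0.258 + 0.005
   = 0.53
p-value = 0.9131

Since p-value > α = 0.05, we fail to reject H₀.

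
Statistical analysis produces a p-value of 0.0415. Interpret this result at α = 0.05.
Since p = 0.0415 < α = 0.05, reject H₀.
There is sufficient evidence to reject the null hypothesis; the result is statistically significant at the 0.05 level.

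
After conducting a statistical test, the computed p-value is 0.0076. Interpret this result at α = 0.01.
Since p = 0.0076 < α = 0.01, reject H₀.
There is sufficient evidence to reject the null hypothesis; the result is statistically significant at the 0.01 level.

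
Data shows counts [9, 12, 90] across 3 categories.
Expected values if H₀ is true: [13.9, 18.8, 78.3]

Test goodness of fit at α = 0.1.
Chi-square goodness of fit test:
H₀: observed counts match expected distribution
H₁: observed counts differ from expected distribution
df = k - 1 = 2
χ² = Σ(O - E)²/E
   = (9 - 13.9)²/13.9 + (12 - 18.8)²/18.8 + (90 - 78.3)²/78.3
   = 1.727 + 2.460 + 1.748
   = 5.94
p-value = 0.0514

Since p-value < α = 0.1, we reject H₀.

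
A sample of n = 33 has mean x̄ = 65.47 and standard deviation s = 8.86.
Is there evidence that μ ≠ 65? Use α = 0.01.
One-sample t-test:
H₀: μ = 65
H₁: μ ≠ 65
df = n - 1 = 32
t = (x̄ - μ₀) / (s/√n) = (65.47 - 65) / (8.86/√33) = 0.305
p-value = 0.7625

Since p-value > α = 0.01, we fail to reject H₀.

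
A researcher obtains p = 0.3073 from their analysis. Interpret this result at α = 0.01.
Since p = 0.3073 > α = 0.01, fail to reject H₀.
There is insufficient evidence to reject the null hypothesis; the result is not statistically significant at the 0.01 level.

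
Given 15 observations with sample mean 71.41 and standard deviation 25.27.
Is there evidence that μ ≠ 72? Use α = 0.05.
One-sample t-test:
H₀: μ = 72
H₁: μ ≠ 72
df = n - 1 = 14
t = (x̄ - μ₀) / (s/√n) = (71.41 - 72) / (25.27/√15) = -0.090
p-value = 0.9292

Since p-value > α = 0.05, we fail to reject H₀.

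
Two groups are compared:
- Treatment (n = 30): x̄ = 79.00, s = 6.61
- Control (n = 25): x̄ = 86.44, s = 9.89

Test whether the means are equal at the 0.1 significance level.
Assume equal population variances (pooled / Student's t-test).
Student's two-sample t-test (equal variances):
H₀: μ₁ = μ₂
H₁: μ₁ ≠ μ₂
df = n₁ + n₂ - 2 = 53
Pooled variance s_p² = [(n₁-1)s₁² + (n₂-1)s₂²] / (n₁ + n₂ - 2) = [(29)(6.61²) + (24)(9.89²)] / 53 = 68.1993
SE = √(s_p²(1/n₁ + 1/n₂)) = √(68.1993 × (1/30 + 1/25)) = 2.2364
t = (x̄₁ - x̄₂) / SE = (79.00 - 86.44) / 2.2364 = -7.44 / 2.2364 = -3.327
p-value = 0.0016

Since p-value < α = 0.1, we reject H₀.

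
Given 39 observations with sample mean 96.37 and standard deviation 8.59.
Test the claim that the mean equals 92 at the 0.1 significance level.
One-sample t-test:
H₀: μ = 92
H₁: μ ≠ 92
df = n - 1 = 38
t = (x̄ - μ₀) / (s/√n) = (96.37 - 92) / (8.59/√39) = 3.177
p-value = 0.0030

Since p-value < α = 0.1, we reject H₀.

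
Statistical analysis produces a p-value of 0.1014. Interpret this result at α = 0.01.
Since p = 0.1014 > α = 0.01, fail to reject H₀.
There is insufficient evidence to reject the null hypothesis; the result is not statistically significant at the 0.01 level.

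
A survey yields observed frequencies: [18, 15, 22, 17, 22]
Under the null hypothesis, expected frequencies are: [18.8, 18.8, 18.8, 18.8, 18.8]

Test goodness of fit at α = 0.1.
Chi-square goodness of fit test:
H₀: observed counts match expected distribution
H₁: observed counts differ from expected distribution
df = k - 1 = 4
χ² = Σ(O - E)²/E
   = (18 - 18.8)²/18.8 + (15 - 18.8)²/18.8 + (22 - 18.8)²/18.8 + (17 - 18.8)²/18.8 + (22 - 18.8)²/18.8
   = 0.034 + 0.768 + 0.545 + 0.172 + 0.545
   = 2.06
p-value = 0.7240

Since p-value > α = 0.1, we fail to reject H₀.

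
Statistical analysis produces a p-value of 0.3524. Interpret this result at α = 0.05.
Since p = 0.3524 > α = 0.05, fail to reject H₀.
There is insufficient evidence to reject the null hypothesis; the result is not statistically significant at the 0.05 level.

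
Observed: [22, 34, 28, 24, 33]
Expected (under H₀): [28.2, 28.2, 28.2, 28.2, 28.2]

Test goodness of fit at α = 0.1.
Chi-square goodness of fit test:
H₀: observed counts match expected distribution
H₁: observed counts differ from expected distribution
df = k - 1 = 4
χ² = Σ(O - E)²/E
   = (22 - 28.2)²/28.2 + (34 - 28.2)²/28.2 + (28 - 28.2)²/28.2 + (24 - 28.2)²/28.2 + (33 - 28.2)²/28.2
   = 1.363 + 1.193 + 0.001 + 0.626 + 0.817
   = 4.00
p-value = 0.4060

Since p-value > α = 0.1, we fail to reject H₀.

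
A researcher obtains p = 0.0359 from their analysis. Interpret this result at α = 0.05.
Since p = 0.0359 < α = 0.05, reject H₀.
There is sufficient evidence to reject the null hypothesis; the result is statistically significant at the 0.05 level.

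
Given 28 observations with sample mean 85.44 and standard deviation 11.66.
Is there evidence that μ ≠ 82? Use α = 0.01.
One-sample t-test:
H₀: μ = 82
H₁: μ ≠ 82
df = n - 1 = 27
t = (x̄ - μ₀) / (s/√n) = (85.44 - 82) / (11.66/√28) = 1.561
p-value = 0.1301

Since p-value > α = 0.01, we fail to reject H₀.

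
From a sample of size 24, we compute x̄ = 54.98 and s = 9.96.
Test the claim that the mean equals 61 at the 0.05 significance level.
One-sample t-test:
H₀: μ = 61
H₁: μ ≠ 61
df = n - 1 = 23
t = (x̄ - μ₀) / (s/√n) = (54.98 - 61) / (9.96/√24) = -2.961
p-value = 0.0070

Since p-value < α = 0.05, we reject H₀.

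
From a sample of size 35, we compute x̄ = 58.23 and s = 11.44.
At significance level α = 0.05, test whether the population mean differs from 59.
One-sample t-test:
H₀: μ = 59
H₁: μ ≠ 59
df = n - 1 = 34
t = (x̄ - μ₀) / (s/√n) = (58.23 - 59) / (11.44/√35) = -0.398
p-value = 0.6930

Since p-value > α = 0.05, we fail to reject H₀.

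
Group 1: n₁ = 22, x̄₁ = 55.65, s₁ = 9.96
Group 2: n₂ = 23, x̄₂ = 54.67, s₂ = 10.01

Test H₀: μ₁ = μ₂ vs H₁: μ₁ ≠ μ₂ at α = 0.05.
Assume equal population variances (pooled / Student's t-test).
Student's two-sample t-test (equal variances):
H₀: μ₁ = μ₂
H₁: μ₁ ≠ μ₂
df = n₁ + n₂ - 2 = 43
Pooled variance s_p² = [(n₁-1)s₁² + (n₂-1)s₂²] / (n₁ + n₂ - 2) = [(21)(9.96²) + (22)(10.01²)] / 43 = 99.7125
SE = √(s_p²(1/n₁ + 1/n₂)) = √(99.7125 × (1/22 + 1/23)) = 2.9779
t = (x̄₁ - x̄₂) / SE = (55.65 - 54.67) / 2.9779 = 0.98 / 2.9779 = 0.329
p-value = 0.7437

Since p-value > α = 0.05, we fail to reject H₀.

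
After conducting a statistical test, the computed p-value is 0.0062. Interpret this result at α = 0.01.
Since p = 0.0062 < α = 0.01, reject H₀.
There is sufficient evidence to reject the null hypothesis; the result is statistically significant at the 0.01 level.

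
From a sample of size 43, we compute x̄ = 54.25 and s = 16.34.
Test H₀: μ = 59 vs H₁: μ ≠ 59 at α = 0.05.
One-sample t-test:
H₀: μ = 59
H₁: μ ≠ 59
df = n - 1 = 42
t = (x̄ - μ₀) / (s/√n) = (54.25 - 59) / (16.34/√43) = -1.906
p-value = 0.0635

Since p-value > α = 0.05, we fail to reject H₀.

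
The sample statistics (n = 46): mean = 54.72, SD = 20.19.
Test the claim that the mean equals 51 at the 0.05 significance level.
One-sample t-test:
H₀: μ = 51
H₁: μ ≠ 51
df = n - 1 = 45
t = (x̄ - μ₀) / (s/√n) = (54.72 - 51) / (20.19/√46) = 1.250
p-value = 0.2179

Since p-value > α = 0.05, we fail to reject H₀.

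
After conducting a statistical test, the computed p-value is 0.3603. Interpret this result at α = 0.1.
Since p = 0.3603 > α = 0.1, fail to reject H₀.
There is insufficient evidence to reject the null hypothesis; the result is not statistically significant at the 0.1 level.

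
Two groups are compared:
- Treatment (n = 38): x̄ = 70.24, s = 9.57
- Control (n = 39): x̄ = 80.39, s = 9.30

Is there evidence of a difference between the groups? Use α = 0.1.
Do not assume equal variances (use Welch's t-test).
Welch's two-sample t-test:
H₀: μ₁ = μ₂
H₁: μ₁ ≠ μ₂
s₁²/n₁ = 9.57²/38 = 2.4101,  s₂²/n₂ = 9.30²/39 = 2.2177
SE = √(s₁²/n₁ + s₂²/n₂) = √(2.4101 + 2.2177) = 2.1512
df (Welch-Satterthwaite) = (s₁²/n₁ + s₂²/n₂)² / [(s₁²/n₁)²/(n₁-1) + (s₂²/n₂)²/(n₂-1)] ≈ 74.77
t = (x̄₁ - x̄₂) / SE = (70.24 - 80.39) / 2.1512 = -10.15 / 2.1512 = -4.718
p-value < 0.0001

Since p-value < α = 0.1, we reject H₀.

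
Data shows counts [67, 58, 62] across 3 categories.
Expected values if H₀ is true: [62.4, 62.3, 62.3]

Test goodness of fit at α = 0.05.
Chi-square goodness of fit test:
H₀: observed counts match expected distribution
H₁: observed counts differ from expected distribution
df = k - 1 = 2
χ² = Σ(O - E)²/E
   = (67 - 62.4)²/62.4 + (58 - 62.3)²/62.3 + (62 - 62.3)²/62.3
   = 0.339 + 0.297 + 0.001
   = 0.64
p-value = 0.7271

Since p-value > α = 0.05, we fail to reject H₀.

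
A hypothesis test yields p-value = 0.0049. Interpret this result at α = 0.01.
Since p = 0.0049 < α = 0.01, reject H₀.
There is sufficient evidence to reject the null hypothesis; the result is statistically significant at the 0.01 level.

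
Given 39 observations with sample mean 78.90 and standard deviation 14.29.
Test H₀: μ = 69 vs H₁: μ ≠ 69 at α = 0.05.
One-sample t-test:
H₀: μ = 69
H₁: μ ≠ 69
df = n - 1 = 38
t = (x̄ - μ₀) / (s/√n) = (78.90 - 69) / (14.29/√39) = 4.326
p-value = 0.0001

Since p-value < α = 0.05, we reject H₀.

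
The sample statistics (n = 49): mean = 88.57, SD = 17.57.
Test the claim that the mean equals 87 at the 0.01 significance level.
One-sample t-test:
H₀: μ = 87
H₁: μ ≠ 87
df = n - 1 = 48
t = (x̄ - μ₀) / (s/√n) = (88.57 - 87) / (17.57/√49) = 0.625
p-value = 0.5346

Since p-value > α = 0.01, we fail to reject H₀.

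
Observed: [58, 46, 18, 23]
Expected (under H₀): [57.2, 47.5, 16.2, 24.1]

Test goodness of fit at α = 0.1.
Chi-square goodness of fit test:
H₀: observed counts match expected distribution
H₁: observed counts differ from expected distribution
df = k - 1 = 3
χ² = Σ(O - E)²/E
   = (58 - 57.2)²/57.2 + (46 - 47.5)²/47.5 + (18 - 16.2)²/16.2 + (23 - 24.1)²/24.1
   = 0.011 + 0.047 + 0.200 + 0.050
   = 0.31
p-value = 0.9584

Since p-value > α = 0.1, we fail to reject H₀.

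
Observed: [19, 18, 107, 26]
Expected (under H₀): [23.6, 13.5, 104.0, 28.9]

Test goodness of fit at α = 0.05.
Chi-square goodness of fit test:
H₀: observed counts match expected distribution
H₁: observed counts differ from expected distribution
df = k - 1 = 3
χ² = Σ(O - E)²/E
   = (19 - 23.6)²/23.6 + (18 - 13.5)²/13.5 + (107 - 104.0)²/104.0 + (26 - 28.9)²/28.9
   = 0.897 + 1.500 + 0.087 + 0.291
   = 2.77
p-value = 0.4278

Since p-value > α = 0.05, we fail to reject H₀.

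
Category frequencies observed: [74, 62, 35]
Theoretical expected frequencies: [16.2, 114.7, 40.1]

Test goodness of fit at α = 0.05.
Chi-square goodness of fit test:
H₀: observed counts match expected distribution
H₁: observed counts differ from expected distribution
df = k - 1 = 2
χ² = Σ(O - E)²/E
   = (74 - 16.2)²/16.2 + (62 - 114.7)²/114.7 + (35 - 40.1)²/40.1
   = 206.225 + 24.214 + 0.649
   = 231.09
p-value < 0.0001

Since p-value < α = 0.05, we reject H₀.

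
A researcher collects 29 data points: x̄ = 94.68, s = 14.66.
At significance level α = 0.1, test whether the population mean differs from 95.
One-sample t-test:
H₀: μ = 95
H₁: μ ≠ 95
df = n - 1 = 28
t = (x̄ - μ₀) / (s/√n) = (94.68 - 95) / (14.66/√29) = -0.118
p-value = 0.9073

Since p-value > α = 0.1, we fail to reject H₀.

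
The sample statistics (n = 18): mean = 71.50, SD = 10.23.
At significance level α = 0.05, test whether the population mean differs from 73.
One-sample t-test:
H₀: μ = 73
H₁: μ ≠ 73
df = n - 1 = 17
t = (x̄ - μ₀) / (s/√n) = (71.50 - 73) / (10.23/√18) = -0.622
p-value = 0.5421

Since p-value > α = 0.05, we fail to reject H₀.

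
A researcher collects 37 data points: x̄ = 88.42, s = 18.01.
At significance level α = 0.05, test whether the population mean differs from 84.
One-sample t-test:
H₀: μ = 84
H₁: μ ≠ 84
df = n - 1 = 36
t = (x̄ - μ₀) / (s/√n) = (88.42 - 84) / (18.01/√37) = 1.493
p-value = 0.1442

Since p-value > α = 0.05, we fail to reject H₀.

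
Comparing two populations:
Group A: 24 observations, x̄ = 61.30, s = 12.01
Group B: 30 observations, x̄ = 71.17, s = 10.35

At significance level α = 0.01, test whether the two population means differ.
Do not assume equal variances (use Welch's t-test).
Welch's two-sample t-test:
H₀: μ₁ = μ₂
H₁: μ₁ ≠ μ₂
s₁²/n₁ = 12.01²/24 = 6.0100,  s₂²/n₂ = 10.35²/30 = 3.5707
SE = √(s₁²/n₁ + s₂²/n₂) = √(6.0100 + 3.5707) = 3.0953
df (Welch-Satterthwaite) = (s₁²/n₁ + s₂²/n₂)² / [(s₁²/n₁)²/(n₁-1) + (s₂²/n₂)²/(n₂-1)] ≈ 45.66
t = (x̄₁ - x̄₂) / SE = (61.30 - 71.17) / 3.0953 = -9.87 / 3.0953 = -3.189
p-value = 0.0026

Since p-value < α = 0.01, we reject H₀.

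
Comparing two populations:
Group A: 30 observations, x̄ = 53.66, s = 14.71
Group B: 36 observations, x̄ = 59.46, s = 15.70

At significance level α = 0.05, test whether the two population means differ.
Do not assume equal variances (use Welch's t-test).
Welch's two-sample t-test:
H₀: μ₁ = μ₂
H₁: μ₁ ≠ μ₂
s₁²/n₁ = 14.71²/30 = 7.2128,  s₂²/n₂ = 15.70²/36 = 6.8469
SE = √(s₁²/n₁ + s₂²/n₂) = √(7.2128 + 6.8469) = 3.7496
df (Welch-Satterthwaite) = (s₁²/n₁ + s₂²/n₂)² / [(s₁²/n₁)²/(n₁-1) + (s₂²/n₂)²/(n₂-1)] ≈ 63.09
t = (x̄₁ - x̄₂) / SE = (53.66 - 59.46) / 3.7496 = -5.80 / 3.7496 = -1.547
p-value = 0.1269

Since p-value > α = 0.05, we fail to reject H₀.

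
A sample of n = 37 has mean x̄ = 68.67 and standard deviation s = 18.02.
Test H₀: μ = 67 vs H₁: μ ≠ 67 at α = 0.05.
One-sample t-test:
H₀: μ = 67
H₁: μ ≠ 67
df = n - 1 = 36
t = (x̄ - μ₀) / (s/√n) = (68.67 - 67) / (18.02/√37) = 0.564
p-value = 0.5764

Since p-value > α = 0.05, we fail to reject H₀.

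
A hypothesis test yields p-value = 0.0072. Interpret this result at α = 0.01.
Since p = 0.0072 < α = 0.01, reject H₀.
There is sufficient evidence to reject the null hypothesis; the result is statistically significant at the 0.01 level.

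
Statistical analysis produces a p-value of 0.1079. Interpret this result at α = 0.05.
Since p = 0.1079 > α = 0.05, fail to reject H₀.
There is insufficient evidence to reject the null hypothesis; the result is not statistically significant at the 0.05 level.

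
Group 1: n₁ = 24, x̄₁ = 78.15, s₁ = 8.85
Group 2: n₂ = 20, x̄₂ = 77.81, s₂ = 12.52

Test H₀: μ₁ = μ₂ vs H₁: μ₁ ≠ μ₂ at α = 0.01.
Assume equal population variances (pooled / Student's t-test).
Student's two-sample t-test (equal variances):
H₀: μ₁ = μ₂
H₁: μ₁ ≠ μ₂
df = n₁ + n₂ - 2 = 42
Pooled variance s_p² = [(n₁-1)s₁² + (n₂-1)s₂²] / (n₁ + n₂ - 2) = [(23)(8.85²) + (19)(12.52²)] / 42 = 113.8018
SE = √(s_p²(1/n₁ + 1/n₂)) = √(113.8018 × (1/24 + 1/20)) = 3.2298
t = (x̄₁ - x̄₂) / SE = (78.15 - 77.81) / 3.2298 = 0.34 / 3.2298 = 0.105
p-value = 0.9167

Since p-value > α = 0.01, we fail to reject H₀.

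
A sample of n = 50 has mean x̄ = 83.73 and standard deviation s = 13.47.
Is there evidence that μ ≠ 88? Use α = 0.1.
One-sample t-test:
H₀: μ = 88
H₁: μ ≠ 88
df = n - 1 = 49
t = (x̄ - μ₀) / (s/√n) = (83.73 - 88) / (13.47/√50) = -2.242
p-value = 0.0296

Since p-value < α = 0.1, we reject H₀.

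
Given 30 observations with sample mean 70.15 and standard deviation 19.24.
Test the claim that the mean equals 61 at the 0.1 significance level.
One-sample t-test:
H₀: μ = 61
H₁: μ ≠ 61
df = n - 1 = 29
t = (x̄ - μ₀) / (s/√n) = (70.15 - 61) / (19.24/√30) = 2.605
p-value = 0.0144

Since p-value < α = 0.1, we reject H₀.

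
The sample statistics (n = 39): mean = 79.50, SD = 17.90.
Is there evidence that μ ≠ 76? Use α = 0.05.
One-sample t-test:
H₀: μ = 76
H₁: μ ≠ 76
df = n - 1 = 38
t = (x̄ - μ₀) / (s/√n) = (79.50 - 76) / (17.90/√39) = 1.221
p-value = 0.2296

Since p-value > α = 0.05, we fail to reject H₀.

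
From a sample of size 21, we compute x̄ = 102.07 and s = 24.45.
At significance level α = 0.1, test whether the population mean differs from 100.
One-sample t-test:
H₀: μ = 100
H₁: μ ≠ 100
df = n - 1 = 20
t = (x̄ - μ₀) / (s/√n) = (102.07 - 100) / (24.45/√21) = 0.388
p-value = 0.7021

Since p-value > α = 0.1, we fail to reject H₀.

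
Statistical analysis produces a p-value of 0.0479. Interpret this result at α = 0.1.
Since p = 0.0479 < α = 0.1, reject H₀.
There is sufficient evidence to reject the null hypothesis; the result is statistically significant at the 0.1 level.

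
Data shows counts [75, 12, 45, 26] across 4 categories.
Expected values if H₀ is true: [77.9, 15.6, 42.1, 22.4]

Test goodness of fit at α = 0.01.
Chi-square goodness of fit test:
H₀: observed counts match expected distribution
H₁: observed counts differ from expected distribution
df = k - 1 = 3
χ² = Σ(O - E)²/E
   = (75 - 77.9)²/77.9 + (12 - 15.6)²/15.6 + (45 - 42.1)²/42.1 + (26 - 22.4)²/22.4
   = 0.108 + 0.831 + 0.200 + 0.579
   = 1.72
p-value = 0.6331

Since p-value > α = 0.01, we fail to reject H₀.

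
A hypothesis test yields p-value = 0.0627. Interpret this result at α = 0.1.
Since p = 0.0627 < α = 0.1, reject H₀.
There is sufficient evidence to reject the null hypothesis; the result is statistically significant at the 0.1 level.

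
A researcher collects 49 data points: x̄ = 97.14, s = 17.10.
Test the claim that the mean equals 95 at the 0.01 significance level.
One-sample t-test:
H₀: μ = 95
H₁: μ ≠ 95
df = n - 1 = 48
t = (x̄ - μ₀) / (s/√n) = (97.14 - 95) / (17.10/√49) = 0.876
p-value = 0.3854

Since p-value > α = 0.01, we fail to reject H₀.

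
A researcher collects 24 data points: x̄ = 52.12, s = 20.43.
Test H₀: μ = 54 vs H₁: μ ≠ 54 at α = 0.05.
One-sample t-test:
H₀: μ = 54
H₁: μ ≠ 54
df = n - 1 = 23
t = (x̄ - μ₀) / (s/√n) = (52.12 - 54) / (20.43/√24) = -0.451
p-value = 0.6563

Since p-value > α = 0.05, we fail to reject H₀.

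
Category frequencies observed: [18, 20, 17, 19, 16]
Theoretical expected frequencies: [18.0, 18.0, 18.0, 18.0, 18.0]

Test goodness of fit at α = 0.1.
Chi-square goodness of fit test:
H₀: observed counts match expected distribution
H₁: observed counts differ from expected distribution
df = k - 1 = 4
χ² = Σ(O - E)²/E
   = (18 - 18.0)²/18.0 + (20 - 18.0)²/18.0 + (17 - 18.0)²/18.0 + (19 - 18.0)²/18.0 + (16 - 18.0)²/18.0
   = 0.000 + 0.222 + 0.056 + 0.056 + 0.222
   = 0.56
p-value = 0.9679

Since p-value > α = 0.1, we fail to reject H₀.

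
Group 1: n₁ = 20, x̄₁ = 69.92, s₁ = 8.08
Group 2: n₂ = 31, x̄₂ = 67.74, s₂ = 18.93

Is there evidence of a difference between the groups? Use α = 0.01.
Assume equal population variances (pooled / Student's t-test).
Student's two-sample t-test (equal variances):
H₀: μ₁ = μ₂
H₁: μ₁ ≠ μ₂
df = n₁ + n₂ - 2 = 49
Pooled variance s_p² = [(n₁-1)s₁² + (n₂-1)s₂²] / (n₁ + n₂ - 2) = [(19)(8.08²) + (30)(18.93²)] / 49 = 244.7100
SE = √(s_p²(1/n₁ + 1/n₂)) = √(244.7100 × (1/20 + 1/31)) = 4.4866
t = (x̄₁ - x̄₂) / SE = (69.92 - 67.74) / 4.4866 = 2.18 / 4.4866 = 0.486
p-value = 0.6292

Since p-value > α = 0.01, we fail to reject H₀.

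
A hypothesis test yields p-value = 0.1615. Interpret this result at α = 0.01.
Since p = 0.1615 > α = 0.01, fail to reject H₀.
There is insufficient evidence to reject the null hypothesis; the result is not statistically significant at the 0.01 level.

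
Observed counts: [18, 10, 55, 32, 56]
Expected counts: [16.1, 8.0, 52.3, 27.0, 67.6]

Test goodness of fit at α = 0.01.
Chi-square goodness of fit test:
H₀: observed counts match expected distribution
H₁: observed counts differ from expected distribution
df = k - 1 = 4
χ² = Σ(O - E)²/E
   = (18 - 16.1)²/16.1 + (10 - 8.0)²/8.0 + (55 - 52.3)²/52.3 + (32 - 27.0)²/27.0 + (56 - 67.6)²/67.6
   = 0.224 + 0.500 + 0.139 + 0.926 + 1.991
   = 3.78
p-value = 0.4366

Since p-value > α = 0.01, we fail to reject H₀.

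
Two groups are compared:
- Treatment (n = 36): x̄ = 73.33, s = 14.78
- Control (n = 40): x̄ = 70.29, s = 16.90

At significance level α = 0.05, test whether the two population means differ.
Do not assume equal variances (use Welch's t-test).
Welch's two-sample t-test:
H₀: μ₁ = μ₂
H₁: μ₁ ≠ μ₂
s₁²/n₁ = 14.78²/36 = 6.0680,  s₂²/n₂ = 16.90²/40 = 7.1402
SE = √(s₁²/n₁ + s₂²/n₂) = √(6.0680 + 7.1402) = 3.6343
df (Welch-Satterthwaite) = (s₁²/n₁ + s₂²/n₂)² / [(s₁²/n₁)²/(n₁-1) + (s₂²/n₂)²/(n₂-1)] ≈ 73.95
t = (x̄₁ - x̄₂) / SE = (73.33 - 70.29) / 3.6343 = 3.04 / 3.6343 = 0.836
p-value = 0.4056

Since p-value > α = 0.05, we fail to reject H₀.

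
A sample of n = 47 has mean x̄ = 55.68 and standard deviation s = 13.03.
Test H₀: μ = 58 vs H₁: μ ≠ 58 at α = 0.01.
One-sample t-test:
H₀: μ = 58
H₁: μ ≠ 58
df = n - 1 = 46
t = (x̄ - μ₀) / (s/√n) = (55.68 - 58) / (13.03/√47) = -1.221
p-value = 0.2284

Since p-value > α = 0.01, we fail to reject H₀.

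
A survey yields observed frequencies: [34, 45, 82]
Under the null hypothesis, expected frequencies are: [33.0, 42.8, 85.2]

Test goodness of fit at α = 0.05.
Chi-square goodness of fit test:
H₀: observed counts match expected distribution
H₁: observed counts differ from expected distribution
df = k - 1 = 2
χ² = Σ(O - E)²/E
   = (34 - 33.0)²/33.0 + (45 - 42.8)²/42.8 + (82 - 85.2)²/85.2
   = 0.030 + 0.113 + 0.120
   = 0.26
p-value = 0.8765

Since p-value > α = 0.05, we fail to reject H₀.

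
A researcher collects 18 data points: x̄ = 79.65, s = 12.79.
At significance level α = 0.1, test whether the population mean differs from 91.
One-sample t-test:
H₀: μ = 91
H₁: μ ≠ 91
df = n - 1 = 17
t = (x̄ - μ₀) / (s/√n) = (79.65 - 91) / (12.79/√18) = -3.765
p-value = 0.0015

Since p-value < α = 0.1, we reject H₀.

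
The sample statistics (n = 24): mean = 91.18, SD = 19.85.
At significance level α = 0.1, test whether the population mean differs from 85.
One-sample t-test:
H₀: μ = 85
H₁: μ ≠ 85
df = n - 1 = 23
t = (x̄ - μ₀) / (s/√n) = (91.18 - 85) / (19.85/√24) = 1.525
p-value = 0.1408

Since p-value > α = 0.1, we fail to reject H₀.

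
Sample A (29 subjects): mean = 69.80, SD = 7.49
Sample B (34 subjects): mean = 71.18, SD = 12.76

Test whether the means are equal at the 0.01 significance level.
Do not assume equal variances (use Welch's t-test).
Welch's two-sample t-test:
H₀: μ₁ = μ₂
H₁: μ₁ ≠ μ₂
s₁²/n₁ = 7.49²/29 = 1.9345,  s₂²/n₂ = 12.76²/34 = 4.7888
SE = √(s₁²/n₁ + s₂²/n₂) = √(1.9345 + 4.7888) = 2.5929
df (Welch-Satterthwaite) = (s₁²/n₁ + s₂²/n₂)² / [(s₁²/n₁)²/(n₁-1) + (s₂²/n₂)²/(n₂-1)] ≈ 54.55
t = (x̄₁ - x̄₂) / SE = (69.80 - 71.18) / 2.5929 = -1.38 / 2.5929 = -0.532
p-value = 0.5967

Since p-value > α = 0.01, we fail to reject H₀.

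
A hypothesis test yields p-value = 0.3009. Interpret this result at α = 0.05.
Since p = 0.3009 > α = 0.05, fail to reject H₀.
There is insufficient evidence to reject the null hypothesis; the result is not statistically significant at the 0.05 level.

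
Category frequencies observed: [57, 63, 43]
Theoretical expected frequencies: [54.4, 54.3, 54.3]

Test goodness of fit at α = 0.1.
Chi-square goodness of fit test:
H₀: observed counts match expected distribution
H₁: observed counts differ from expected distribution
df = k - 1 = 2
χ² = Σ(O - E)²/E
   = (57 - 54.4)²/54.4 + (63 - 54.3)²/54.3 + (43 - 54.3)²/54.3
   = 0.124 + 1.394 + 2.352
   = 3.87
p-value = 0.1444

Since p-value > α = 0.1, we fail to reject H₀.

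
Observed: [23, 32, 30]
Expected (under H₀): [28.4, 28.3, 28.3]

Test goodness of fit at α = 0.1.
Chi-square goodness of fit test:
H₀: observed counts match expected distribution
H₁: observed counts differ from expected distribution
df = k - 1 = 2
χ² = Σ(O - E)²/E
   = (23 - 28.4)²/28.4 + (32 - 28.3)²/28.3 + (30 - 28.3)²/28.3
   = 1.027 + 0.484 + 0.102
   = 1.61
p-value = 0.4465

Since p-value > α = 0.1, we fail to reject H₀.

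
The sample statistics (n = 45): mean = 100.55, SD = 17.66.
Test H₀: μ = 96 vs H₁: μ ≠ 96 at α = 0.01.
One-sample t-test:
H₀: μ = 96
H₁: μ ≠ 96
df = n - 1 = 44
t = (x̄ - μ₀) / (s/√n) = (100.55 - 96) / (17.66/√45) = 1.728
p-value = 0.0909

Since p-value > α = 0.01, we fail to reject H₀.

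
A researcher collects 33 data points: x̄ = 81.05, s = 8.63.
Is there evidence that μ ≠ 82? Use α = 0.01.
One-sample t-test:
H₀: μ = 82
H₁: μ ≠ 82
df = n - 1 = 32
t = (x̄ - μ₀) / (s/√n) = (81.05 - 82) / (8.63/√33) = -0.632
p-value = 0.5316

Since p-value > α = 0.01, we fail to reject H₀.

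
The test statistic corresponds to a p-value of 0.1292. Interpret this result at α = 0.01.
Since p = 0.1292 > α = 0.01, fail to reject H₀.
There is insufficient evidence to reject the null hypothesis; the result is not statistically significant at the 0.01 level.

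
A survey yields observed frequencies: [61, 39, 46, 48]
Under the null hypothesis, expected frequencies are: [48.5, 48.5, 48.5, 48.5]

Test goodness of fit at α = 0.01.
Chi-square goodness of fit test:
H₀: observed counts match expected distribution
H₁: observed counts differ from expected distribution
df = k - 1 = 3
χ² = Σ(O - E)²/E
   = (61 - 48.5)²/48.5 + (39 - 48.5)²/48.5 + (46 - 48.5)²/48.5 + (48 - 48.5)²/48.5
   = 3.222 + 1.861 + 0.129 + 0.005
   = 5.22
p-value = 0.1566

Since p-value > α = 0.01, we fail to reject H₀.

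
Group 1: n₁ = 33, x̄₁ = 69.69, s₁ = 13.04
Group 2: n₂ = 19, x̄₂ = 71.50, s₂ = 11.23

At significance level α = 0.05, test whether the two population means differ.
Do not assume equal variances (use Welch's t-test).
Welch's two-sample t-test:
H₀: μ₁ = μ₂
H₁: μ₁ ≠ μ₂
s₁²/n₁ = 13.04²/33 = 5.1528,  s₂²/n₂ = 11.23²/19 = 6.6375
SE = √(s₁²/n₁ + s₂²/n₂) = √(5.1528 + 6.6375) = 3.4337
df (Welch-Satterthwaite) = (s₁²/n₁ + s₂²/n₂)² / [(s₁²/n₁)²/(n₁-1) + (s₂²/n₂)²/(n₂-1)] ≈ 42.42
t = (x̄₁ - x̄₂) / SE = (69.69 - 71.50) / 3.4337 = -1.81 / 3.4337 = -0.527
p-value = 0.6009

Since p-value > α = 0.05, we fail to reject H₀.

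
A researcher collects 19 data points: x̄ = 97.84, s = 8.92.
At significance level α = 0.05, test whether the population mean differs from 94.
One-sample t-test:
H₀: μ = 94
H₁: μ ≠ 94
df = n - 1 = 18
t = (x̄ - μ₀) / (s/√n) = (97.84 - 94) / (8.92/√19) = 1.876
p-value = 0.0769

Since p-value > α = 0.05, we fail to reject H₀.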